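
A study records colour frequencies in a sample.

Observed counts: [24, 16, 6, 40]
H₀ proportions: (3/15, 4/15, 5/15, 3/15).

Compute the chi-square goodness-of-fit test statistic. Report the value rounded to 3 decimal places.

test statistic = 52.930

n = 86; E_i = n·p_i = [17.20, 22.93, 28.67, 17.20]
χ² = (24−17.20)²/17.20 + (16−22.93)²/22.93 + (6−28.67)²/28.67 + (40−17.20)²/17.20 = 52.9302
df = 3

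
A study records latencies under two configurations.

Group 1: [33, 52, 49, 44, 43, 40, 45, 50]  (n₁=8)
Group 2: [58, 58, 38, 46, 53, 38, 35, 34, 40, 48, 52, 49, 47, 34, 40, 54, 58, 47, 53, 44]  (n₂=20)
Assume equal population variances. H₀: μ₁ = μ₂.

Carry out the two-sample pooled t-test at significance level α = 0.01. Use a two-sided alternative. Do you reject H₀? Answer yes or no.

x̄₁=44.500, s₁=6.118, n₁=8
x̄₂=46.300, s₂=8.131, n₂=20
s_p² = [7·6.118² + 19·8.131²]/26 = 58.3923
SE = √(s_p²·(1/8+1/20)) = 3.1967
t = (44.500−46.300)/3.1967 = -0.5631
df = 26
p-value (two-sided) = 0.57820
At α=0.01: p ≥ α → fail to reject H₀

reject H₀: no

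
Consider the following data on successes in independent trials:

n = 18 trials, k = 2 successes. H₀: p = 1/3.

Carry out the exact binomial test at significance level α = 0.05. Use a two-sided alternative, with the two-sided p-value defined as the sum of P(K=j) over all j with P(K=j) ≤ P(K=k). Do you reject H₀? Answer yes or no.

reject H₀: yes

Exact binomial: n=18, k=2, p₀=1/3=0.3333
P(X=j) = C(n,j)·p₀^j·(1−p₀)^(n−j); p = Σ P(X=j) over j with P(X=j) ≤ P(X=2)
p-value (two-sided) = 0.04708
At α=0.05: p < α → reject H₀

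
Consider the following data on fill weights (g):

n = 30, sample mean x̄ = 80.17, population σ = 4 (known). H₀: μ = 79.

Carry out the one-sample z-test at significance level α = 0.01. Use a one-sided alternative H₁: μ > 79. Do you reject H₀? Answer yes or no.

SE = σ/√n = 4/√30 = 0.7303
z = (x̄−μ₀)/SE = (80.17−79)/0.7303 = 1.6021
p-value (one-sided, H₁ greater) = 0.05457
At α=0.01: p ≥ α → fail to reject H₀

reject H₀: no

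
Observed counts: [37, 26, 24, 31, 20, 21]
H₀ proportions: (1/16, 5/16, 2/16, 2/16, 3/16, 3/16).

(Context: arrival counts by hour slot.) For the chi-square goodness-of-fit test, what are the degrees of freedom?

df = k − 1 = 6 − 1 = 5

degrees of freedom = 5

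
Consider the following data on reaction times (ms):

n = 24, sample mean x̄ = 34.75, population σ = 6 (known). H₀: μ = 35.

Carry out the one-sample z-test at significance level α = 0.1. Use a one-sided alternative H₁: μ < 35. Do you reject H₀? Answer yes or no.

SE = σ/√n = 6/√24 = 1.2247
z = (x̄−μ₀)/SE = (34.75−35)/1.2247 = -0.2041
p-value (one-sided, H₁ less) = 0.41913
At α=0.1: p ≥ α → fail to reject H₀

reject H₀: no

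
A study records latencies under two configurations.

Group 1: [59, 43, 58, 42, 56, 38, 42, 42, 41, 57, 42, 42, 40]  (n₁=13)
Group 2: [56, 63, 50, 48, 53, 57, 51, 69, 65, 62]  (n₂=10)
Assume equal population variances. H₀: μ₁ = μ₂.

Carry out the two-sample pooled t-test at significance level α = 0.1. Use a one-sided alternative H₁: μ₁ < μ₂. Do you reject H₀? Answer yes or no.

x̄₁=46.308, s₁=7.889, n₁=13
x̄₂=57.400, s₂=7.074, n₂=10
s_p² = [12·7.889² + 9·7.074²]/21 = 57.0081
SE = √(s_p²·(1/13+1/10)) = 3.1759
t = (46.308−57.400)/3.1759 = -3.4927
df = 21
p-value (one-sided, H₁ less) = 0.00108
At α=0.1: p < α → reject H₀

reject H₀: yes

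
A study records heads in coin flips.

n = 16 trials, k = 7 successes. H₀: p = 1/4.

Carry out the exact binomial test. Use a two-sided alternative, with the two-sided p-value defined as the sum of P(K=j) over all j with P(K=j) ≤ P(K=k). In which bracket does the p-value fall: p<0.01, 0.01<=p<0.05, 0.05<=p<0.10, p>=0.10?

Exact binomial: n=16, k=7, p₀=1/4=0.2500
P(X=j) = C(n,j)·p₀^j·(1−p₀)^(n−j); p = Σ P(X=j) over j with P(X=j) ≤ P(X=7)
p-value (two-sided) = 0.08958
→ bracket: 0.05<=p<0.10

p-value bracket: 0.05<=p<0.10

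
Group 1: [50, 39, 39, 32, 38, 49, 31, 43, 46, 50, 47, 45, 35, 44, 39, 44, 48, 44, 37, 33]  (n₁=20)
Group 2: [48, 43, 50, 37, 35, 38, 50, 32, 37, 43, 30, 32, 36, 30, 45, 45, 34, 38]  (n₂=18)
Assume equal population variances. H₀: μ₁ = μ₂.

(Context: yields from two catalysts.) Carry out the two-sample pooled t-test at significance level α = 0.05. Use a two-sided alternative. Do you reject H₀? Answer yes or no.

reject H₀: no

x̄₁=41.650, s₁=6.037, n₁=20
x̄₂=39.056, s₂=6.629, n₂=18
s_p² = [19·6.037² + 17·6.629²]/36 = 39.9860
SE = √(s_p²·(1/20+1/18)) = 2.0544
t = (41.650−39.056)/2.0544 = 1.2628
df = 36
p-value (two-sided) = 0.21476
At α=0.05: p ≥ α → fail to reject H₀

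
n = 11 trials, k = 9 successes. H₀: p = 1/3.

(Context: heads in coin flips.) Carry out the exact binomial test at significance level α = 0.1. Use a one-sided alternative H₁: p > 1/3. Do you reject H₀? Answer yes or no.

Exact binomial: n=11, k=9, p₀=1/3=0.3333
P(X≥9) from Σ C(n,i)·p₀^i·(1−p₀)^(n−i)
p-value (one-sided, H₁ greater) = 0.00137
At α=0.1: p < α → reject H₀

reject H₀: yes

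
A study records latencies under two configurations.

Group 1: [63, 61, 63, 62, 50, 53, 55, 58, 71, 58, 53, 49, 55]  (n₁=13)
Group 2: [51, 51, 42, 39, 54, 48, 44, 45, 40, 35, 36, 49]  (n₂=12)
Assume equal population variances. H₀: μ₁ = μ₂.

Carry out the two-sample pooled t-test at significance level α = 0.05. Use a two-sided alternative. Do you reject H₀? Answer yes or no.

reject H₀: yes

x̄₁=57.769, s₁=6.166, n₁=13
x̄₂=44.500, s₂=6.230, n₂=12
s_p² = [12·6.166² + 11·6.230²]/23 = 38.4047
SE = √(s_p²·(1/13+1/12)) = 2.4808
t = (57.769−44.500)/2.4808 = 5.3487
df = 23
p-value (two-sided) = 0.00002
At α=0.05: p < α → reject H₀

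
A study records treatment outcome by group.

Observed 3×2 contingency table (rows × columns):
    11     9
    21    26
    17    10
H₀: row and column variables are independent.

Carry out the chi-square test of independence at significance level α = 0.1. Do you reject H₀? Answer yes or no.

reject H₀: no

Row totals [20, 47, 27], col totals [49, 45], n=94
χ² = (11−10.43)²/10.43 + (9−9.57)²/9.57 + (21−24.50)²/24.50 + (26−22.50)²/22.50 + (17−14.07)²/14.07 + (10−12.93)²/12.93 = 2.3808
df = 2
p-value (upper-tail) = 0.30410
At α=0.1: p ≥ α → fail to reject H₀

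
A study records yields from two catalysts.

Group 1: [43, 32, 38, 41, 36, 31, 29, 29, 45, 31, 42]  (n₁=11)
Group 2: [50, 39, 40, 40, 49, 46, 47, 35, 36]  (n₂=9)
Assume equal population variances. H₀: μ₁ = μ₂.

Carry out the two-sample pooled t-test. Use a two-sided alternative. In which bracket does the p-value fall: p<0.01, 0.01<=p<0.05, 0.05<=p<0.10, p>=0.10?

p-value bracket: 0.01<=p<0.05

x̄₁=36.091, s₁=5.991, n₁=11
x̄₂=42.444, s₂=5.637, n₂=9
s_p² = [10·5.991² + 8·5.637²]/18 = 34.0629
SE = √(s_p²·(1/11+1/9)) = 2.6232
t = (36.091−42.444)/2.6232 = -2.4220
df = 18
p-value (two-sided) = 0.02621
→ bracket: 0.01<=p<0.05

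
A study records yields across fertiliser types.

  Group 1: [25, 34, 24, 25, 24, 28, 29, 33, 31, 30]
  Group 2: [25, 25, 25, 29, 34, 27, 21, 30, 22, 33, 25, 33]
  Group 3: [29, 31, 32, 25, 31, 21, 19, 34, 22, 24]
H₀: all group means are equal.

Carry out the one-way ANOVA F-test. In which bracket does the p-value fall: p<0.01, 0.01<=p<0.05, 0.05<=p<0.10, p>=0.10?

p-value bracket: p>=0.10

Group means [28.30, 27.42, 26.80], grand mean 27.500
SSB = Σnᵢ(x̄ᵢ−x̄)² = 11.383; SSW = ΣΣ(x−x̄ᵢ)² = 580.617
MSB = 11.383/2 = 5.6917; MSW = 580.617/29 = 20.0213
F = MSB/MSW = 0.2843
df = (2, 29)
p-value (upper-tail) = 0.75463
→ bracket: p>=0.10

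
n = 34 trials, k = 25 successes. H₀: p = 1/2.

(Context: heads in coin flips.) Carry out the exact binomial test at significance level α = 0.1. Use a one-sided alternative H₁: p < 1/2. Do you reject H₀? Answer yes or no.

reject H₀: no

Exact binomial: n=34, k=25, p₀=1/2=0.5000
P(X≤25) from Σ C(n,i)·p₀^i·(1−p₀)^(n−i)
p-value (one-sided, H₁ less) = 0.99853
At α=0.1: p ≥ α → fail to reject H₀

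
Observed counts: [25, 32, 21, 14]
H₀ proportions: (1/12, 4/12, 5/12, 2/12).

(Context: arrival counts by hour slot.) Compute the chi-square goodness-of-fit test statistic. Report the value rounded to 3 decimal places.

test statistic = 47.200

n = 92; E_i = n·p_i = [7.67, 30.67, 38.33, 15.33]
χ² = (25−7.67)²/7.67 + (32−30.67)²/30.67 + (21−38.33)²/38.33 + (14−15.33)²/15.33 = 47.2000
df = 3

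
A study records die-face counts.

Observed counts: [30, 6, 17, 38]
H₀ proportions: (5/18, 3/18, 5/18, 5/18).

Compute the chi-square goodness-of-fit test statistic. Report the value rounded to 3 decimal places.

n = 91; E_i = n·p_i = [25.28, 15.17, 25.28, 25.28]
χ² = (30−25.28)²/25.28 + (6−15.17)²/15.17 + (17−25.28)²/25.28 + (38−25.28)²/25.28 = 15.5363
df = 3

test statistic = 15.536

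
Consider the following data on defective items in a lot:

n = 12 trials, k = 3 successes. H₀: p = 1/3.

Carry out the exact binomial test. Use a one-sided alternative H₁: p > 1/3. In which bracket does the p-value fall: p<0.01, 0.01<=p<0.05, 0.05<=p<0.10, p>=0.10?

p-value bracket: p>=0.10

Exact binomial: n=12, k=3, p₀=1/3=0.3333
P(X≥3) from Σ C(n,i)·p₀^i·(1−p₀)^(n−i)
p-value (one-sided, H₁ greater) = 0.81888
→ bracket: p>=0.10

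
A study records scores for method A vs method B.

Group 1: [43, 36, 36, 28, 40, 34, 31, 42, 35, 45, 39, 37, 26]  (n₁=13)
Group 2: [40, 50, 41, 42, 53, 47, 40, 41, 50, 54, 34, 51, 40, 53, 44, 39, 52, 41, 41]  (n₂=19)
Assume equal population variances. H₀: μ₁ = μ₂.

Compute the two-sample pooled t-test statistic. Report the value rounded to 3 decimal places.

test statistic = -4.055

x̄₁=36.308, s₁=5.663, n₁=13
x̄₂=44.895, s₂=6.027, n₂=19
s_p² = [12·5.663² + 18·6.027²]/30 = 34.6186
SE = √(s_p²·(1/13+1/19)) = 2.1178
t = (36.308−44.895)/2.1178 = -4.0547
df = 30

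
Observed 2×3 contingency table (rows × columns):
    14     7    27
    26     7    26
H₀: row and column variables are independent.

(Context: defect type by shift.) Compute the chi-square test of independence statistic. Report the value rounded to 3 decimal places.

test statistic = 2.515

Row totals [48, 59], col totals [40, 14, 53], n=107
χ² = (14−17.94)²/17.94 + (7−6.28)²/6.28 + (27−23.78)²/23.78 + (26−22.06)²/22.06 + (7−7.72)²/7.72 + (26−29.22)²/29.22 = 2.5146
df = 2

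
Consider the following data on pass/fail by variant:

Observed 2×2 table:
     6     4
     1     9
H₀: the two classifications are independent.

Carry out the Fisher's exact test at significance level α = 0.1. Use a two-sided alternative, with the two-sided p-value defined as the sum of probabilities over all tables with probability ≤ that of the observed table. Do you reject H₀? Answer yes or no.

Margins: r₁=10, r₂=10, c₁=7, c₂=13, n=20
p_obs = C(10,6)·C(10,1)/C(20,7); sum pmf over tables with pmf ≤ p_obs
p-value (two-sided) = 0.05728
At α=0.1: p < α → reject H₀

reject H₀: yes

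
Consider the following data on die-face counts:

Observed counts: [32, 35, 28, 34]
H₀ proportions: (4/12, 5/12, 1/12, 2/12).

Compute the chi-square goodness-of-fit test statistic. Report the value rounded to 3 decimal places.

n = 129; E_i = n·p_i = [43.00, 53.75, 10.75, 21.50]
χ² = (32−43.00)²/43.00 + (35−53.75)²/53.75 + (28−10.75)²/10.75 + (34−21.50)²/21.50 = 44.3023
df = 3

test statistic = 44.302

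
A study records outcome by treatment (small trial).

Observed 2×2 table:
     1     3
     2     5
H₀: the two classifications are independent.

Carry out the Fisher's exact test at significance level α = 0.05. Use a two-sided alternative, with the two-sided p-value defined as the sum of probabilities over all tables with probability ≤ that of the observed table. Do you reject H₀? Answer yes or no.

Margins: r₁=4, r₂=7, c₁=3, c₂=8, n=11
p_obs = C(4,1)·C(7,2)/C(11,3); sum pmf over tables with pmf ≤ p_obs
p-value (two-sided) = 1.00000
At α=0.05: p ≥ α → fail to reject H₀

reject H₀: no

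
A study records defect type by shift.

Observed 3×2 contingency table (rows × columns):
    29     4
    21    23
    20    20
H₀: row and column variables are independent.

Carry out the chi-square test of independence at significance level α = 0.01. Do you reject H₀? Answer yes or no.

reject H₀: yes

Row totals [33, 44, 40], col totals [70, 47], n=117
χ² = (29−19.74)²/19.74 + (4−13.26)²/13.26 + (21−26.32)²/26.32 + (23−17.68)²/17.68 + (20−23.93)²/23.93 + (20−16.07)²/16.07 = 15.0922
df = 2
p-value (upper-tail) = 0.00053
At α=0.01: p < α → reject H₀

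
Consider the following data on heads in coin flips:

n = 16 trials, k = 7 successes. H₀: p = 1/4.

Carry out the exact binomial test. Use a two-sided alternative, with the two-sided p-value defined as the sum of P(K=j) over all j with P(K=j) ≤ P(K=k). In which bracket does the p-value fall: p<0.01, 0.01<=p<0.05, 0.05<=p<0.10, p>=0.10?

p-value bracket: 0.05<=p<0.10

Exact binomial: n=16, k=7, p₀=1/4=0.2500
P(X=j) = C(n,j)·p₀^j·(1−p₀)^(n−j); p = Σ P(X=j) over j with P(X=j) ≤ P(X=7)
p-value (two-sided) = 0.08958
→ bracket: 0.05<=p<0.10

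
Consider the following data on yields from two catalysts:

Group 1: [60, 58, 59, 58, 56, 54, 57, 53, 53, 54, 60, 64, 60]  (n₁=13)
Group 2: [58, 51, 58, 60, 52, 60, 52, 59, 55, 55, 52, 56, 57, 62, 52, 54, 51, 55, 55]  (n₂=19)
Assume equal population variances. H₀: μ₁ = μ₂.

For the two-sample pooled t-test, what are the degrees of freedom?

df = n₁ + n₂ − 2 = 13 + 19 − 2 = 30

degrees of freedom = 30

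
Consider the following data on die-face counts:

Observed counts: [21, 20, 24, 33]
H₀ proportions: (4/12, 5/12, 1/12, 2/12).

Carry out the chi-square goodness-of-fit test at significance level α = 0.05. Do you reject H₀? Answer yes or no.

reject H₀: yes

n = 98; E_i = n·p_i = [32.67, 40.83, 8.17, 16.33]
χ² = (21−32.67)²/32.67 + (20−40.83)²/40.83 + (24−8.17)²/8.17 + (33−16.33)²/16.33 = 62.5000
df = 3
p-value (upper-tail) = 0.00000
At α=0.05: p < α → reject H₀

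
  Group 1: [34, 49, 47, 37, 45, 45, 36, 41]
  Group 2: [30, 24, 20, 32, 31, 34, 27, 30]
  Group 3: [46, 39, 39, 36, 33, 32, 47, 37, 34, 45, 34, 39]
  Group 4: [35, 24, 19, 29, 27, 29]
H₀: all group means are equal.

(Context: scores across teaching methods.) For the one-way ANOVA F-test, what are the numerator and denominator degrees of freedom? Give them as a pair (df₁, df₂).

k = 4 groups, N = 34 total
df = (k−1, N−k) = (4−1, 34−4) = (3, 30)

degrees of freedom = [3, 30]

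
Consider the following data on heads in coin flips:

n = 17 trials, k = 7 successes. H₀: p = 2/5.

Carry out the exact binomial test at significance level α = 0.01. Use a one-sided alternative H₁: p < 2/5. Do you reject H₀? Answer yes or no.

Exact binomial: n=17, k=7, p₀=2/5=0.4000
P(X≤7) from Σ C(n,i)·p₀^i·(1−p₀)^(n−i)
p-value (one-sided, H₁ less) = 0.64051
At α=0.01: p ≥ α → fail to reject H₀

reject H₀: no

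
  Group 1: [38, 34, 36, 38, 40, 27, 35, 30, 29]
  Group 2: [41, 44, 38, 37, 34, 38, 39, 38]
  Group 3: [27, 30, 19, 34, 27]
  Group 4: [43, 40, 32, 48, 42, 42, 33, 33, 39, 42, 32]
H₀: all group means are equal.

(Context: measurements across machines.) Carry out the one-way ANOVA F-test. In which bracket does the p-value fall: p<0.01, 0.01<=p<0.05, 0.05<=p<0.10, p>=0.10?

p-value bracket: p<0.01

Group means [34.11, 38.62, 27.40, 38.73], grand mean 35.727
SSB = Σnᵢ(x̄ᵢ−x̄)² = 536.400; SSW = ΣΣ(x−x̄ᵢ)² = 638.146
MSB = 536.400/3 = 178.7999; MSW = 638.146/29 = 22.0050
F = MSB/MSW = 8.1254
df = (3, 29)
p-value (upper-tail) = 0.00044
→ bracket: p<0.01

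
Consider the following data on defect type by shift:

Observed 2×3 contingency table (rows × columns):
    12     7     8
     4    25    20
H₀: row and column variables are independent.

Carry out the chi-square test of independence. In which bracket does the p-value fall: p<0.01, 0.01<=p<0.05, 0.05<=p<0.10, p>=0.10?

p-value bracket: p<0.01

Row totals [27, 49], col totals [16, 32, 28], n=76
χ² = (12−5.68)²/5.68 + (7−11.37)²/11.37 + (8−9.95)²/9.95 + (4−10.32)²/10.32 + (25−20.63)²/20.63 + (20−18.05)²/18.05 = 14.0792
df = 2
p-value (upper-tail) = 0.00088
→ bracket: p<0.01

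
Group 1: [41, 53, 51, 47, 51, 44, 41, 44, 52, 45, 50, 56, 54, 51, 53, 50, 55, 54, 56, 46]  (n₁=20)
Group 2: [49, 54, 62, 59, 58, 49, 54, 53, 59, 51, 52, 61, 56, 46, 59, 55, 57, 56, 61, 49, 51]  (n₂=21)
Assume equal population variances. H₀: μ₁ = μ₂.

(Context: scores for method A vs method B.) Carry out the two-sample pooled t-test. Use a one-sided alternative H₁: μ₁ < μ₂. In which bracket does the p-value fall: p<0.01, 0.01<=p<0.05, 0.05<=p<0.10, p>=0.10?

p-value bracket: p<0.01

x̄₁=49.700, s₁=4.791, n₁=20
x̄₂=54.810, s₂=4.578, n₂=21
s_p² = [19·4.791² + 20·4.578²]/39 = 21.9343
SE = √(s_p²·(1/20+1/21)) = 1.4633
t = (49.700−54.810)/1.4633 = -3.4918
df = 39
p-value (one-sided, H₁ less) = 0.00060
→ bracket: p<0.01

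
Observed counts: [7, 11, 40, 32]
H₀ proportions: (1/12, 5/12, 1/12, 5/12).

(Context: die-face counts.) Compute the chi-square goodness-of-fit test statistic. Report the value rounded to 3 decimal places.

test statistic = 160.400

n = 90; E_i = n·p_i = [7.50, 37.50, 7.50, 37.50]
χ² = (7−7.50)²/7.50 + (11−37.50)²/37.50 + (40−7.50)²/7.50 + (32−37.50)²/37.50 = 160.4000
df = 3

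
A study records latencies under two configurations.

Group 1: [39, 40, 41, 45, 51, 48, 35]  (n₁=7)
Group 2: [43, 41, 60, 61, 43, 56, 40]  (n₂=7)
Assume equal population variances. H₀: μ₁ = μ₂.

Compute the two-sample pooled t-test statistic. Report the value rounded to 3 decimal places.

x̄₁=42.714, s₁=5.559, n₁=7
x̄₂=49.143, s₂=9.406, n₂=7
s_p² = [6·5.559² + 6·9.406²]/12 = 59.6905
SE = √(s_p²·(1/7+1/7)) = 4.1297
t = (42.714−49.143)/4.1297 = -1.5567
df = 12

test statistic = -1.557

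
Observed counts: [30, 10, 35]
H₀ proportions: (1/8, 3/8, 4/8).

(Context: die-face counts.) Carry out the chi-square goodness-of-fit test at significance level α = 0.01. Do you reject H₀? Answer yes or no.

n = 75; E_i = n·p_i = [9.38, 28.12, 37.50]
χ² = (30−9.38)²/9.38 + (10−28.12)²/28.12 + (35−37.50)²/37.50 = 57.2222
df = 2
p-value (upper-tail) = 0.00000
At α=0.01: p < α → reject H₀

reject H₀: yes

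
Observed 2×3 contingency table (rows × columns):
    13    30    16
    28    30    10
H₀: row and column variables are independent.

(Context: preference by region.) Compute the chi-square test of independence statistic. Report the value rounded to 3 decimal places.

Row totals [59, 68], col totals [41, 60, 26], n=127
χ² = (13−19.05)²/19.05 + (30−27.87)²/27.87 + (16−12.08)²/12.08 + (28−21.95)²/21.95 + (30−32.13)²/32.13 + (10−13.92)²/13.92 = 6.2661
df = 2

test statistic = 6.266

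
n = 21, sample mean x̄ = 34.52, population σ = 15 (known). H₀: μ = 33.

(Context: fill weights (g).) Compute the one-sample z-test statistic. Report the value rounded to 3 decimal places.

test statistic = 0.464

SE = σ/√n = 15/√21 = 3.2733
z = (x̄−μ₀)/SE = (34.52−33)/3.2733 = 0.4644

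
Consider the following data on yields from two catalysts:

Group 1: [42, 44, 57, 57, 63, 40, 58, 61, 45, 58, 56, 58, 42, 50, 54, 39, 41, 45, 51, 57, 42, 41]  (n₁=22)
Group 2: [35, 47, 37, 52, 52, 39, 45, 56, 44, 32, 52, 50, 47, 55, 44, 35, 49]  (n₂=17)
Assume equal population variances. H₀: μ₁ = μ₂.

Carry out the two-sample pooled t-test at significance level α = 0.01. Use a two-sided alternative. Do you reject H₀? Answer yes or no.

reject H₀: no

x̄₁=50.045, s₁=7.997, n₁=22
x̄₂=45.353, s₂=7.441, n₂=17
s_p² = [21·7.997² + 16·7.441²]/37 = 60.2388
SE = √(s_p²·(1/22+1/17)) = 2.5063
t = (50.045−45.353)/2.5063 = 1.8723
df = 37
p-value (two-sided) = 0.06909
At α=0.01: p ≥ α → fail to reject H₀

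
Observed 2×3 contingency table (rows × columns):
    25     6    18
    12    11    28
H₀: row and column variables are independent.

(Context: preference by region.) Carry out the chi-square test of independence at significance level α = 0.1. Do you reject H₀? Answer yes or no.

reject H₀: yes

Row totals [49, 51], col totals [37, 17, 46], n=100
χ² = (25−18.13)²/18.13 + (6−8.33)²/8.33 + (18−22.54)²/22.54 + (12−18.87)²/18.87 + (11−8.67)²/8.67 + (28−23.46)²/23.46 = 8.1753
df = 2
p-value (upper-tail) = 0.01678
At α=0.1: p < α → reject H₀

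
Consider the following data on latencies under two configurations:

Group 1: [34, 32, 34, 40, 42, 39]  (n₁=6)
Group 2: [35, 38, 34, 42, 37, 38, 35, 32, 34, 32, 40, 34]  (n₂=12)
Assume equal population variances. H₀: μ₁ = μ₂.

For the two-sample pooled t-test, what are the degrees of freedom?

df = n₁ + n₂ − 2 = 6 + 12 − 2 = 16

degrees of freedom = 16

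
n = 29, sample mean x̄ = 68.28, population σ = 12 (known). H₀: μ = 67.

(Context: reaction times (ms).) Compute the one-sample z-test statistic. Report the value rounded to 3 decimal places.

test statistic = 0.574

SE = σ/√n = 12/√29 = 2.2283
z = (x̄−μ₀)/SE = (68.28−67)/2.2283 = 0.5744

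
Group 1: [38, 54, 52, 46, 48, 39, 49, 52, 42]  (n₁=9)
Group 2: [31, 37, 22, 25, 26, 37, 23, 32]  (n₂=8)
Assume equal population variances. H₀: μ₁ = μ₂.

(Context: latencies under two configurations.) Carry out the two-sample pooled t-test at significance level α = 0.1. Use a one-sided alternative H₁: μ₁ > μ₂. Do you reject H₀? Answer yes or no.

reject H₀: yes

x̄₁=46.667, s₁=5.852, n₁=9
x̄₂=29.125, s₂=5.987, n₂=8
s_p² = [8·5.852² + 7·5.987²]/15 = 34.9917
SE = √(s_p²·(1/9+1/8)) = 2.8744
t = (46.667−29.125)/2.8744 = 6.1028
df = 15
p-value (one-sided, H₁ greater) = 0.00001
At α=0.1: p < α → reject H₀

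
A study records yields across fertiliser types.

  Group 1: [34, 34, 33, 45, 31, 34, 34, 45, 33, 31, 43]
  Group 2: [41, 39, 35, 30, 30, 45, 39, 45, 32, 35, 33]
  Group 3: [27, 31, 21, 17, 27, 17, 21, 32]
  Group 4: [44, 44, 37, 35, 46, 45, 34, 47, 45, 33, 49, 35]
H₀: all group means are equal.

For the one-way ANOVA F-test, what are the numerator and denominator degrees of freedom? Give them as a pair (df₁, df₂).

k = 4 groups, N = 42 total
df = (k−1, N−k) = (4−1, 42−4) = (3, 38)

degrees of freedom = [3, 38]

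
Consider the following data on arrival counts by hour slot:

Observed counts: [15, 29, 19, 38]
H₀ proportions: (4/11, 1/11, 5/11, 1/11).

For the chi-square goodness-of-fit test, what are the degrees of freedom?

degrees of freedom = 3

df = k − 1 = 4 − 1 = 3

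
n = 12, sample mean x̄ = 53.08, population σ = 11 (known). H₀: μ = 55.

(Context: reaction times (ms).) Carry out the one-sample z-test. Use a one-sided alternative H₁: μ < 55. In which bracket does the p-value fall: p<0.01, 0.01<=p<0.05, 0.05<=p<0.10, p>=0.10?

p-value bracket: p>=0.10

SE = σ/√n = 11/√12 = 3.1754
z = (x̄−μ₀)/SE = (53.08−55)/3.1754 = -0.6046
p-value (one-sided, H₁ less) = 0.27271
→ bracket: p>=0.10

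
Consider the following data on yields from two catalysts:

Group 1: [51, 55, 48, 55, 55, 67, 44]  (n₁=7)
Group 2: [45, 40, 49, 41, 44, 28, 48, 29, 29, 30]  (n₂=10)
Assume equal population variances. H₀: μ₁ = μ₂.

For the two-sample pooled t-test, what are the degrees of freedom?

df = n₁ + n₂ − 2 = 7 + 10 − 2 = 15

degrees of freedom = 15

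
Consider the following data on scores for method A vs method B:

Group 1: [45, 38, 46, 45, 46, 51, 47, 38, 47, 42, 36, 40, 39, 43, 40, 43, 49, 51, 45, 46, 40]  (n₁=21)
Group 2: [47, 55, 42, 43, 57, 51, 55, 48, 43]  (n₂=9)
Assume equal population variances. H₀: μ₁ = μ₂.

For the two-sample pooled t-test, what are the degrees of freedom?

df = n₁ + n₂ − 2 = 21 + 9 − 2 = 28

degrees of freedom = 28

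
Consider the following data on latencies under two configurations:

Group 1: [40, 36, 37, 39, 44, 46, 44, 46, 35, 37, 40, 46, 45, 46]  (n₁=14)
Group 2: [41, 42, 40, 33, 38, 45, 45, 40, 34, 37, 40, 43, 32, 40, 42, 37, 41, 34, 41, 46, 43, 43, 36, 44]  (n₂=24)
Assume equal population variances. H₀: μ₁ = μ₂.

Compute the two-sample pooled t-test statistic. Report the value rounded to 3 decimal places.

x̄₁=41.500, s₁=4.202, n₁=14
x̄₂=39.875, s₂=3.971, n₂=24
s_p² = [13·4.202² + 23·3.971²]/36 = 16.4479
SE = √(s_p²·(1/14+1/24)) = 1.3639
t = (41.500−39.875)/1.3639 = 1.1914
df = 36

test statistic = 1.191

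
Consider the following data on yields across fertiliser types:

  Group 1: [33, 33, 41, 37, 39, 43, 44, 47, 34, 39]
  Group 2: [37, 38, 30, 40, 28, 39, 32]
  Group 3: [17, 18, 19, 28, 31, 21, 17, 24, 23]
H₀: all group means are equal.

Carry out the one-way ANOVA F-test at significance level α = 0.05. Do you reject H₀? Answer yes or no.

reject H₀: yes

Group means [39.00, 34.86, 22.00], grand mean 32.000
SSB = Σnᵢ(x̄ᵢ−x̄)² = 1447.143; SSW = ΣΣ(x−x̄ᵢ)² = 544.857
MSB = 1447.143/2 = 723.5714; MSW = 544.857/23 = 23.6894
F = MSB/MSW = 30.5440
df = (2, 23)
p-value (upper-tail) = 0.00000
At α=0.05: p < α → reject H₀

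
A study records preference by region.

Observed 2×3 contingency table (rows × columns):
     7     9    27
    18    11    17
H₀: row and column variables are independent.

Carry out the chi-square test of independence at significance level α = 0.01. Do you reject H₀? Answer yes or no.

reject H₀: no

Row totals [43, 46], col totals [25, 20, 44], n=89
χ² = (7−12.08)²/12.08 + (9−9.66)²/9.66 + (27−21.26)²/21.26 + (18−12.92)²/12.92 + (11−10.34)²/10.34 + (17−22.74)²/22.74 = 7.2198
df = 2
p-value (upper-tail) = 0.02705
At α=0.01: p ≥ α → fail to reject H₀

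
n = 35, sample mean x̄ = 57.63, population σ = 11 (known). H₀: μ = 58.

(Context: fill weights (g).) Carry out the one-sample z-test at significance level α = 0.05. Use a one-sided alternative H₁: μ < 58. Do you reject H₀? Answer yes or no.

reject H₀: no

SE = σ/√n = 11/√35 = 1.8593
z = (x̄−μ₀)/SE = (57.63−58)/1.8593 = -0.1990
p-value (one-sided, H₁ less) = 0.42113
At α=0.05: p ≥ α → fail to reject H₀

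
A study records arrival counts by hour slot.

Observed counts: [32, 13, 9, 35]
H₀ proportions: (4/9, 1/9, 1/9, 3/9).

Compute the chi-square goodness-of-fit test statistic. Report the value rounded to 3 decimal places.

n = 89; E_i = n·p_i = [39.56, 9.89, 9.89, 29.67]
χ² = (32−39.56)²/39.56 + (13−9.89)²/9.89 + (9−9.89)²/9.89 + (35−29.67)²/29.67 = 3.4607
df = 3

test statistic = 3.461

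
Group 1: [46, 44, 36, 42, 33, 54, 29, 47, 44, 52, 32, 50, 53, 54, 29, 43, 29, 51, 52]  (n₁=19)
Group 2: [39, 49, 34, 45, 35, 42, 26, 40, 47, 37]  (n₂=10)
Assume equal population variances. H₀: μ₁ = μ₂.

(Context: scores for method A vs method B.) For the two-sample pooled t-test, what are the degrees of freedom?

df = n₁ + n₂ − 2 = 19 + 10 − 2 = 27

degrees of freedom = 27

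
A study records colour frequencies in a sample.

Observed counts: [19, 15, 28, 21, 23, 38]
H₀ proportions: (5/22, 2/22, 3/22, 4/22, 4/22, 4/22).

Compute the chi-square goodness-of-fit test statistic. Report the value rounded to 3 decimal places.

n = 144; E_i = n·p_i = [32.73, 13.09, 19.64, 26.18, 26.18, 26.18]
χ² = (19−32.73)²/32.73 + (15−13.09)²/13.09 + (28−19.64)²/19.64 + (21−26.18)²/26.18 + (23−26.18)²/26.18 + (38−26.18)²/26.18 = 16.3454
df = 5

test statistic = 16.345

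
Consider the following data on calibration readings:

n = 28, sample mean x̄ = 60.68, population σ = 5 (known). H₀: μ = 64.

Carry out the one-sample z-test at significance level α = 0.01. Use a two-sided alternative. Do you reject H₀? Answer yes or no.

SE = σ/√n = 5/√28 = 0.9449
z = (x̄−μ₀)/SE = (60.68−64)/0.9449 = -3.5136
p-value (two-sided) = 0.00044
At α=0.01: p < α → reject H₀

reject H₀: yes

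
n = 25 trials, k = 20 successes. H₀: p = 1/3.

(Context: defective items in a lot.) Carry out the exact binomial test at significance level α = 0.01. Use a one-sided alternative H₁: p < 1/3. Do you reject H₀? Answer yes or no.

Exact binomial: n=25, k=20, p₀=1/3=0.3333
P(X≤20) from Σ C(n,i)·p₀^i·(1−p₀)^(n−i)
p-value (one-sided, H₁ less) = 1.00000
At α=0.01: p ≥ α → fail to reject H₀

reject H₀: no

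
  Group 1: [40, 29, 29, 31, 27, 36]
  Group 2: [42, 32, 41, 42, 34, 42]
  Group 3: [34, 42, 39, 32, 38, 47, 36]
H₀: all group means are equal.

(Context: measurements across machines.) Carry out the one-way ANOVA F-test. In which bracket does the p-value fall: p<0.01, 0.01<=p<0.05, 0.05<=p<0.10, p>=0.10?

p-value bracket: 0.01<=p<0.05

Group means [32.00, 38.83, 38.29], grand mean 36.474
SSB = Σnᵢ(x̄ᵢ−x̄)² = 176.475; SSW = ΣΣ(x−x̄ᵢ)² = 382.262
MSB = 176.475/2 = 88.2375; MSW = 382.262/16 = 23.8914
F = MSB/MSW = 3.6933
df = (2, 16)
p-value (upper-tail) = 0.04800
→ bracket: 0.01<=p<0.05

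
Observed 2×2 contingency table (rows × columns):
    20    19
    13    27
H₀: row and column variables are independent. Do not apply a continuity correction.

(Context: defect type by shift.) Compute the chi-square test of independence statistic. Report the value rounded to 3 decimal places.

test statistic = 2.864

Row totals [39, 40], col totals [33, 46], n=79
χ² = (20−16.29)²/16.29 + (19−22.71)²/22.71 + (13−16.71)²/16.71 + (27−23.29)²/23.29 = 2.8640
df = 1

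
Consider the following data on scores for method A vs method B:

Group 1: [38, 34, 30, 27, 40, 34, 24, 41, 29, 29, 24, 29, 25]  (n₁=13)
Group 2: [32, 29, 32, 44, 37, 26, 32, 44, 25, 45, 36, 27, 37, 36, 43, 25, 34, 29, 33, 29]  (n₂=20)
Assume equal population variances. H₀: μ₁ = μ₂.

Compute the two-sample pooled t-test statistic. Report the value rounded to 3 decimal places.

test statistic = -1.206

x̄₁=31.077, s₁=5.852, n₁=13
x̄₂=33.750, s₂=6.447, n₂=20
s_p² = [12·5.852² + 19·6.447²]/31 = 38.7314
SE = √(s_p²·(1/13+1/20)) = 2.2172
t = (31.077−33.750)/2.2172 = -1.2056
df = 31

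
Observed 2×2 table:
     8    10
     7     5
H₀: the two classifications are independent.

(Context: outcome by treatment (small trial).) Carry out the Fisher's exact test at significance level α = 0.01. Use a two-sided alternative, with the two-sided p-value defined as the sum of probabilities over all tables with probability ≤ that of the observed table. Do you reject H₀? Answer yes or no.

reject H₀: no

Margins: r₁=18, r₂=12, c₁=15, c₂=15, n=30
p_obs = C(18,8)·C(12,7)/C(30,15); sum pmf over tables with pmf ≤ p_obs
p-value (two-sided) = 0.71038
At α=0.01: p ≥ α → fail to reject H₀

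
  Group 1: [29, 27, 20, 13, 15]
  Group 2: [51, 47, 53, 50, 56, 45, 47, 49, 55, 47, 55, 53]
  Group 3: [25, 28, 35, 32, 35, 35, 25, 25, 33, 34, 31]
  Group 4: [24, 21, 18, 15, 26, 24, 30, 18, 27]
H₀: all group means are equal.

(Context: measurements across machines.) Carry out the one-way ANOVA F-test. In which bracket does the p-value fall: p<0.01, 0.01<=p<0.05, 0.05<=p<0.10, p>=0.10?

p-value bracket: p<0.01

Group means [20.80, 50.67, 30.73, 22.56], grand mean 33.865
SSB = Σnᵢ(x̄ᵢ−x̄)² = 5500.454; SSW = ΣΣ(x−x̄ᵢ)² = 723.871
MSB = 5500.454/3 = 1833.4845; MSW = 723.871/33 = 21.9355
F = MSB/MSW = 83.5854
df = (3, 33)
p-value (upper-tail) = 0.00000
→ bracket: p<0.01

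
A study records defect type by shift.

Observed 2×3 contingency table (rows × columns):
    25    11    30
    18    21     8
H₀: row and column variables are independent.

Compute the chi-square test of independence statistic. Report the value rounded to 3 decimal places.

Row totals [66, 47], col totals [43, 32, 38], n=113
χ² = (25−25.12)²/25.12 + (11−18.69)²/18.69 + (30−22.19)²/22.19 + (18−17.88)²/17.88 + (21−13.31)²/13.31 + (8−15.81)²/15.81 = 14.2084
df = 2

test statistic = 14.208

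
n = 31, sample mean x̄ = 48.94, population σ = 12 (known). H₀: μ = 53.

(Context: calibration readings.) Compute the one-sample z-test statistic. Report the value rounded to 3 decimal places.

SE = σ/√n = 12/√31 = 2.1553
z = (x̄−μ₀)/SE = (48.94−53)/2.1553 = -1.8838

test statistic = -1.884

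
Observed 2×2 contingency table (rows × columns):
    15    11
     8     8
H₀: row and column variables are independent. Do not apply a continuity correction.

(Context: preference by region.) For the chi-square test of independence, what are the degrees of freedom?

degrees of freedom = 1

df = (r−1)(c−1) = (2−1)·(2−1) = 1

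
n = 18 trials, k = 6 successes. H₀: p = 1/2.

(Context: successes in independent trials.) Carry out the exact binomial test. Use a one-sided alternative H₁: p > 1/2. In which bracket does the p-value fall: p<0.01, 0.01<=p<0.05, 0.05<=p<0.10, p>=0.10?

p-value bracket: p>=0.10

Exact binomial: n=18, k=6, p₀=1/2=0.5000
P(X≥6) from Σ C(n,i)·p₀^i·(1−p₀)^(n−i)
p-value (one-sided, H₁ greater) = 0.95187
→ bracket: p>=0.10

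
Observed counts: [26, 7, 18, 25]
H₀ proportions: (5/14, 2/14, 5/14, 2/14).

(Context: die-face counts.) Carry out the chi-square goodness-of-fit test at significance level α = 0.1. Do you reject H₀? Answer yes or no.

n = 76; E_i = n·p_i = [27.14, 10.86, 27.14, 10.86]
χ² = (26−27.14)²/27.14 + (7−10.86)²/10.86 + (18−27.14)²/27.14 + (25−10.86)²/10.86 = 22.9211
df = 3
p-value (upper-tail) = 0.00004
At α=0.1: p < α → reject H₀

reject H₀: yes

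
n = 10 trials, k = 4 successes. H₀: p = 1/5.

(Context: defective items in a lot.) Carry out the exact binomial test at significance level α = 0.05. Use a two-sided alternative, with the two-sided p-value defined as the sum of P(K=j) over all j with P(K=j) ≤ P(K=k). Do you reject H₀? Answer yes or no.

Exact binomial: n=10, k=4, p₀=1/5=0.2000
P(X=j) = C(n,j)·p₀^j·(1−p₀)^(n−j); p = Σ P(X=j) over j with P(X=j) ≤ P(X=4)
p-value (two-sided) = 0.12087
At α=0.05: p ≥ α → fail to reject H₀

reject H₀: no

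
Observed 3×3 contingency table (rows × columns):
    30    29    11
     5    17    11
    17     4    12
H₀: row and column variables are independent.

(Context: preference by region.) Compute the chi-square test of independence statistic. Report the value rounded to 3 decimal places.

test statistic = 19.366

Row totals [70, 33, 33], col totals [52, 50, 34], n=136
χ² = (30−26.76)²/26.76 + (29−25.74)²/25.74 + (11−17.50)²/17.50 + (5−12.62)²/12.62 + (17−12.13)²/12.13 + (11−8.25)²/8.25 + (17−12.62)²/12.62 + (4−12.13)²/12.13 + (12−8.25)²/8.25 = 19.3659
df = 4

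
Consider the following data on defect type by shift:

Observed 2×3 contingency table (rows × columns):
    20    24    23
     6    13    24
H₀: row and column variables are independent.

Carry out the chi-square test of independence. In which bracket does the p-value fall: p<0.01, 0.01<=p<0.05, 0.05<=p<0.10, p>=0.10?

p-value bracket: 0.05<=p<0.10

Row totals [67, 43], col totals [26, 37, 47], n=110
χ² = (20−15.84)²/15.84 + (24−22.54)²/22.54 + (23−28.63)²/28.63 + (6−10.16)²/10.16 + (13−14.46)²/14.46 + (24−18.37)²/18.37 = 5.8732
df = 2
p-value (upper-tail) = 0.05304
→ bracket: 0.05<=p<0.10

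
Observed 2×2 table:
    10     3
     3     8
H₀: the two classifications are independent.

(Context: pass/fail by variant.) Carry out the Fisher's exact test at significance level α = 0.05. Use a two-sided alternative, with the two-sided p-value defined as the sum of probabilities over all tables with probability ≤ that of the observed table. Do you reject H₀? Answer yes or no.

Margins: r₁=13, r₂=11, c₁=13, c₂=11, n=24
p_obs = C(13,10)·C(11,3)/C(24,13); sum pmf over tables with pmf ≤ p_obs
p-value (two-sided) = 0.03773
At α=0.05: p < α → reject H₀

reject H₀: yes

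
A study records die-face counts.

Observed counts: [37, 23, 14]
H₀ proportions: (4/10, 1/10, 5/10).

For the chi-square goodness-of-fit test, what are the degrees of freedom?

degrees of freedom = 2

df = k − 1 = 3 − 1 = 2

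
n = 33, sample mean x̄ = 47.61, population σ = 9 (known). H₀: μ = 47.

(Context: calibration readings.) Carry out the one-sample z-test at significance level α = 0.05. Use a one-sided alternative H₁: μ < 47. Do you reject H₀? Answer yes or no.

SE = σ/√n = 9/√33 = 1.5667
z = (x̄−μ₀)/SE = (47.61−47)/1.5667 = 0.3894
p-value (one-sided, H₁ less) = 0.65149
At α=0.05: p ≥ α → fail to reject H₀

reject H₀: no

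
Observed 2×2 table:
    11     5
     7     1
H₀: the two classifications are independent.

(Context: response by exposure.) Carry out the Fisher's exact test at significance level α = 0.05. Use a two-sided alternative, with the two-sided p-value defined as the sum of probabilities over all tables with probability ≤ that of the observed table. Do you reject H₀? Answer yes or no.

reject H₀: no

Margins: r₁=16, r₂=8, c₁=18, c₂=6, n=24
p_obs = C(16,11)·C(8,7)/C(24,18); sum pmf over tables with pmf ≤ p_obs
p-value (two-sided) = 0.62139
At α=0.05: p ≥ α → fail to reject H₀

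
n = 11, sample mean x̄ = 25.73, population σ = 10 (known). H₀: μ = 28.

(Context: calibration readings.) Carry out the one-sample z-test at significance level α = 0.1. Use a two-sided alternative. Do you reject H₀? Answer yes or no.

reject H₀: no

SE = σ/√n = 10/√11 = 3.0151
z = (x̄−μ₀)/SE = (25.73−28)/3.0151 = -0.7529
p-value (two-sided) = 0.45153
At α=0.1: p ≥ α → fail to reject H₀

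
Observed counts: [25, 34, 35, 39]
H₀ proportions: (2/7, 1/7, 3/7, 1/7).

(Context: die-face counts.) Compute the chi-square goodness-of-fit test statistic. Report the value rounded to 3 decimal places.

test statistic = 45.833

n = 133; E_i = n·p_i = [38.00, 19.00, 57.00, 19.00]
χ² = (25−38.00)²/38.00 + (34−19.00)²/19.00 + (35−57.00)²/57.00 + (39−19.00)²/19.00 = 45.8333
df = 3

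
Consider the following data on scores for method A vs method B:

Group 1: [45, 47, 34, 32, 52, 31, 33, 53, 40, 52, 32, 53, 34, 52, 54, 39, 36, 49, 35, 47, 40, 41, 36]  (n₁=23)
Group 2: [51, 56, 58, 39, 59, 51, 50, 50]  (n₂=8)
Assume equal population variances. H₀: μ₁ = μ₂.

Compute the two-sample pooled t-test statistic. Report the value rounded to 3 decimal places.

test statistic = -3.051

x̄₁=42.043, s₁=8.155, n₁=23
x̄₂=51.750, s₂=6.319, n₂=8
s_p² = [22·8.155² + 7·6.319²]/29 = 60.0847
SE = √(s_p²·(1/23+1/8)) = 3.1817
t = (42.043−51.750)/3.1817 = -3.0508
df = 29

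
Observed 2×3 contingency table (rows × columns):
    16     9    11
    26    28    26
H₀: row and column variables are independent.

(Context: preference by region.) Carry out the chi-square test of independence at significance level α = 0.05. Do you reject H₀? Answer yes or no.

reject H₀: no

Row totals [36, 80], col totals [42, 37, 37], n=116
χ² = (16−13.03)²/13.03 + (9−11.48)²/11.48 + (11−11.48)²/11.48 + (26−28.97)²/28.97 + (28−25.52)²/25.52 + (26−25.52)²/25.52 = 1.7861
df = 2
p-value (upper-tail) = 0.40940
At α=0.05: p ≥ α → fail to reject H₀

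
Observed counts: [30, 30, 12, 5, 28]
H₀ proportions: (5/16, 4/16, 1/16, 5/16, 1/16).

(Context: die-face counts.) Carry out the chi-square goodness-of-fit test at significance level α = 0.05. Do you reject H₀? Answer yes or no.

reject H₀: yes

n = 105; E_i = n·p_i = [32.81, 26.25, 6.56, 32.81, 6.56]
χ² = (30−32.81)²/32.81 + (30−26.25)²/26.25 + (12−6.56)²/6.56 + (5−32.81)²/32.81 + (28−6.56)²/6.56 = 98.8857
df = 4
p-value (upper-tail) = 0.00000
At α=0.05: p < α → reject H₀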